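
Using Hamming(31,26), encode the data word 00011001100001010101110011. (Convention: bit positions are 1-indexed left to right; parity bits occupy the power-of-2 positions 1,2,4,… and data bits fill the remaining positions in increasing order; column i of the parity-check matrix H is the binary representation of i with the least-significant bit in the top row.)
Codeword c = d · G (mod 2), d = 00011001100001010101110011:
  c[0] = d·G[:,0] = (00011001100001010101110011)·(11011010101101010101010101) mod 2 = 0+0+0+1+1+0+0+0+1+0+0+0+0+1+0+1+0+1+0+1+0+1+0+0+0+1 mod 2 = 1
  c[1] = d·G[:,1] = (00011001100001010101110011)·(10110110011011001100110011) mod 2 = 0+0+0+1+0+0+0+0+0+0+0+0+0+1+0+0+0+1+0+0+1+1+0+0+1+1 mod 2 = 1
  c[2] = d·G[:,2] = (00011001100001010101110011)·(10000000000000000000000000) mod 2 = 0+0+0+0+0+0+0+0+0+0+0+0+0+0+0+0+0+0+0+0+0+0+0+0+0+0 mod 2 = 0
  c[3] = d·G[:,3] = (00011001100001010101110011)·(01110001111000111100001111) mod 2 = 0+0+0+1+0+0+0+1+1+0+0+0+0+0+0+1+0+1+0+0+0+0+0+0+1+1 mod 2 = 1
  c[4] = d·G[:,4] = (00011001100001010101110011)·(01000000000000000000000000) mod 2 = 0+0+0+0+0+0+0+0+0+0+0+0+0+0+0+0+0+0+0+0+0+0+0+0+0+0 mod 2 = 0
  c[5] = d·G[:,5] = (00011001100001010101110011)·(00100000000000000000000000) mod 2 = 0+0+0+0+0+0+0+0+0+0+0+0+0+0+0+0+0+0+0+0+0+0+0+0+0+0 mod 2 = 0
  c[6] = d·G[:,6] = (00011001100001010101110011)·(00010000000000000000000000) mod 2 = 0+0+0+1+0+0+0+0+0+0+0+0+0+0+0+0+0+0+0+0+0+0+0+0+0+0 mod 2 = 1
  c[7] = d·G[:,7] = (00011001100001010101110011)·(00001111111000000011111111) mod 2 = 0+0+0+0+1+0+0+1+1+0+0+0+0+0+0+0+0+0+0+1+1+1+0+0+1+1 mod 2 = 0
  c[8] = d·G[:,8] = (00011001100001010101110011)·(00001000000000000000000000) mod 2 = 0+0+0+0+1+0+0+0+0+0+0+0+0+0+0+0+0+0+0+0+0+0+0+0+0+0 mod 2 = 1
  c[9] = d·G[:,9] = (00011001100001010101110011)·(00000100000000000000000000) mod 2 = 0+0+0+0+0+0+0+0+0+0+0+0+0+0+0+0+0+0+0+0+0+0+0+0+0+0 mod 2 = 0
  c[10] = d·G[:,10] = (00011001100001010101110011)·(00000010000000000000000000) mod 2 = 0+0+0+0+0+0+0+0+0+0+0+0+0+0+0+0+0+0+0+0+0+0+0+0+0+0 mod 2 = 0
  c[11] = d·G[:,11] = (00011001100001010101110011)·(00000001000000000000000000) mod 2 = 0+0+0+0+0+0+0+1+0+0+0+0+0+0+0+0+0+0+0+0+0+0+0+0+0+0 mod 2 = 1
  c[12] = d·G[:,12] = (00011001100001010101110011)·(00000000100000000000000000) mod 2 = 0+0+0+0+0+0+0+0+1+0+0+0+0+0+0+0+0+0+0+0+0+0+0+0+0+0 mod 2 = 1
  c[13] = d·G[:,13] = (00011001100001010101110011)·(00000000010000000000000000) mod 2 = 0+0+0+0+0+0+0+0+0+0+0+0+0+0+0+0+0+0+0+0+0+0+0+0+0+0 mod 2 = 0
  c[14] = d·G[:,14] = (00011001100001010101110011)·(00000000001000000000000000) mod 2 = 0+0+0+0+0+0+0+0+0+0+0+0+0+0+0+0+0+0+0+0+0+0+0+0+0+0 mod 2 = 0
  c[15] = d·G[:,15] = (00011001100001010101110011)·(00000000000111111111111111) mod 2 = 0+0+0+0+0+0+0+0+0+0+0+0+0+1+0+1+0+1+0+1+1+1+0+0+1+1 mod 2 = 0
  c[16] = d·G[:,16] = (00011001100001010101110011)·(00000000000100000000000000) mod 2 = 0+0+0+0+0+0+0+0+0+0+0+0+0+0+0+0+0+0+0+0+0+0+0+0+0+0 mod 2 = 0
  c[17] = d·G[:,17] = (00011001100001010101110011)·(00000000000010000000000000) mod 2 = 0+0+0+0+0+0+0+0+0+0+0+0+0+0+0+0+0+0+0+0+0+0+0+0+0+0 mod 2 = 0
  c[18] = d·G[:,18] = (00011001100001010101110011)·(00000000000001000000000000) mod 2 = 0+0+0+0+0+0+0+0+0+0+0+0+0+1+0+0+0+0+0+0+0+0+0+0+0+0 mod 2 = 1
  c[19] = d·G[:,19] = (00011001100001010101110011)·(00000000000000100000000000) mod 2 = 0+0+0+0+0+0+0+0+0+0+0+0+0+0+0+0+0+0+0+0+0+0+0+0+0+0 mod 2 = 0
  c[20] = d·G[:,20] = (00011001100001010101110011)·(00000000000000010000000000) mod 2 = 0+0+0+0+0+0+0+0+0+0+0+0+0+0+0+1+0+0+0+0+0+0+0+0+0+0 mod 2 = 1
  c[21] = d·G[:,21] = (00011001100001010101110011)·(00000000000000001000000000) mod 2 = 0+0+0+0+0+0+0+0+0+0+0+0+0+0+0+0+0+0+0+0+0+0+0+0+0+0 mod 2 = 0
  c[22] = d·G[:,22] = (00011001100001010101110011)·(00000000000000000100000000) mod 2 = 0+0+0+0+0+0+0+0+0+0+0+0+0+0+0+0+0+1+0+0+0+0+0+0+0+0 mod 2 = 1
  c[23] = d·G[:,23] = (00011001100001010101110011)·(00000000000000000010000000) mod 2 = 0+0+0+0+0+0+0+0+0+0+0+0+0+0+0+0+0+0+0+0+0+0+0+0+0+0 mod 2 = 0
  c[24] = d·G[:,24] = (00011001100001010101110011)·(00000000000000000001000000) mod 2 = 0+0+0+0+0+0+0+0+0+0+0+0+0+0+0+0+0+0+0+1+0+0+0+0+0+0 mod 2 = 1
  c[25] = d·G[:,25] = (00011001100001010101110011)·(00000000000000000000100000) mod 2 = 0+0+0+0+0+0+0+0+0+0+0+0+0+0+0+0+0+0+0+0+1+0+0+0+0+0 mod 2 = 1
  c[26] = d·G[:,26] = (00011001100001010101110011)·(00000000000000000000010000) mod 2 = 0+0+0+0+0+0+0+0+0+0+0+0+0+0+0+0+0+0+0+0+0+1+0+0+0+0 mod 2 = 1
  c[27] = d·G[:,27] = (00011001100001010101110011)·(00000000000000000000001000) mod 2 = 0+0+0+0+0+0+0+0+0+0+0+0+0+0+0+0+0+0+0+0+0+0+0+0+0+0 mod 2 = 0
  c[28] = d·G[:,28] = (00011001100001010101110011)·(00000000000000000000000100) mod 2 = 0+0+0+0+0+0+0+0+0+0+0+0+0+0+0+0+0+0+0+0+0+0+0+0+0+0 mod 2 = 0
  c[29] = d·G[:,29] = (00011001100001010101110011)·(00000000000000000000000010) mod 2 = 0+0+0+0+0+0+0+0+0+0+0+0+0+0+0+0+0+0+0+0+0+0+0+0+1+0 mod 2 = 1
  c[30] = d·G[:,30] = (00011001100001010101110011)·(00000000000000000000000001) mod 2 = 0+0+0+0+0+0+0+0+0+0+0+0+0+0+0+0+0+0+0+0+0+0+0+0+0+1 mod 2 = 1
Codeword = 1101001010011000001010101110011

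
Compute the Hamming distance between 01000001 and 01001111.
XOR = 00001110, count of 1s = 3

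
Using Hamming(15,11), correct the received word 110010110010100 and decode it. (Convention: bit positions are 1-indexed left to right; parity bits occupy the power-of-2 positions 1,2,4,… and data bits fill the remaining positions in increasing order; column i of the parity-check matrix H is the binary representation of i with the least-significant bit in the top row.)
Syndrome s = H · r^T (mod 2), r = 110010110010100:
  s[0] = (101010101010101)·(110010110010100) mod 2 = 1+0+0+0+1+0+1+0+0+0+1+0+1+0+0 mod 2 = 1
  s[1] = (011001100110011)·(110010110010100) mod 2 = 0+1+0+0+0+0+1+0+0+0+1+0+0+0+0 mod 2 = 1
  s[2] = (000111100001111)·(110010110010100) mod 2 = 0+0+0+0+1+0+1+0+0+0+0+0+1+0+0 mod 2 = 1
  s[3] = (000000011111111)·(110010110010100) mod 2 = 0+0+0+0+0+0+0+1+0+0+1+0+1+0+0 mod 2 = 1
Syndrome = 1111
Column 15 of H equals this syndrome → error at bit 15 (1-indexed).
Flip bit 15: 110010110010100 → 110010110010101
Extract data bits at positions {3,5,6,7,9,10,11,12,13,14,15}: 01010010101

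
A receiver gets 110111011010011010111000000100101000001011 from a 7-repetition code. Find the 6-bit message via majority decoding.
Split into 7-bit blocks and majority-vote each:
  block 1 = 1101110: 5 ones, 2 zeros → 1
  block 2 = 1101001: 4 ones, 3 zeros → 1
  block 3 = 1010111: 5 ones, 2 zeros → 1
  block 4 = 0000001: 1 ones, 6 zeros → 0
  block 5 = 0010100: 2 ones, 5 zeros → 0
  block 6 = 0001011: 3 ones, 4 zeros → 0
Decoded = 111000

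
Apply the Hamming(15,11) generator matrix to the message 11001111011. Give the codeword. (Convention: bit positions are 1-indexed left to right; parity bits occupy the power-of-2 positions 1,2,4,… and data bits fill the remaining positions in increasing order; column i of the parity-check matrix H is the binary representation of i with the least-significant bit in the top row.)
Codeword c = d · G (mod 2), d = 11001111011:
  c[0] = d·G[:,0] = (11001111011)·(11011010101) mod 2 = 1+1+0+0+1+0+1+0+0+0+1 mod 2 = 1
  c[1] = d·G[:,1] = (11001111011)·(10110110011) mod 2 = 1+0+0+0+0+1+1+0+0+1+1 mod 2 = 1
  c[2] = d·G[:,2] = (11001111011)·(10000000000) mod 2 = 1+0+0+0+0+0+0+0+0+0+0 mod 2 = 1
  c[3] = d·G[:,3] = (11001111011)·(01110001111) mod 2 = 0+1+0+0+0+0+0+1+0+1+1 mod 2 = 0
  c[4] = d·G[:,4] = (11001111011)·(01000000000) mod 2 = 0+1+0+0+0+0+0+0+0+0+0 mod 2 = 1
  c[5] = d·G[:,5] = (11001111011)·(00100000000) mod 2 = 0+0+0+0+0+0+0+0+0+0+0 mod 2 = 0
  c[6] = d·G[:,6] = (11001111011)·(00010000000) mod 2 = 0+0+0+0+0+0+0+0+0+0+0 mod 2 = 0
  c[7] = d·G[:,7] = (11001111011)·(00001111111) mod 2 = 0+0+0+0+1+1+1+1+0+1+1 mod 2 = 0
  c[8] = d·G[:,8] = (11001111011)·(00001000000) mod 2 = 0+0+0+0+1+0+0+0+0+0+0 mod 2 = 1
  c[9] = d·G[:,9] = (11001111011)·(00000100000) mod 2 = 0+0+0+0+0+1+0+0+0+0+0 mod 2 = 1
  c[10] = d·G[:,10] = (11001111011)·(00000010000) mod 2 = 0+0+0+0+0+0+1+0+0+0+0 mod 2 = 1
  c[11] = d·G[:,11] = (11001111011)·(00000001000) mod 2 = 0+0+0+0+0+0+0+1+0+0+0 mod 2 = 1
  c[12] = d·G[:,12] = (11001111011)·(00000000100) mod 2 = 0+0+0+0+0+0+0+0+0+0+0 mod 2 = 0
  c[13] = d·G[:,13] = (11001111011)·(00000000010) mod 2 = 0+0+0+0+0+0+0+0+0+1+0 mod 2 = 1
  c[14] = d·G[:,14] = (11001111011)·(00000000001) mod 2 = 0+0+0+0+0+0+0+0+0+0+1 mod 2 = 1
Codeword = 111010001111011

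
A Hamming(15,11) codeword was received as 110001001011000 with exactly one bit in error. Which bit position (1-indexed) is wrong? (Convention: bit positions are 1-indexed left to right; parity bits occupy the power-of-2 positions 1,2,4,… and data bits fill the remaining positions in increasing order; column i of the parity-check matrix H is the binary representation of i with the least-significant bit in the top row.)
Syndrome s = H · r^T (mod 2), r = 110001001011000:
  s[0] = (101010101010101)·(110001001011000) mod 2 = 1+0+0+0+0+0+0+0+1+0+1+0+0+0+0 mod 2 = 1
  s[1] = (011001100110011)·(110001001011000) mod 2 = 0+1+0+0+0+1+0+0+0+0+1+0+0+0+0 mod 2 = 1
  s[2] = (000111100001111)·(110001001011000) mod 2 = 0+0+0+0+0+1+0+0+0+0+0+1+0+0+0 mod 2 = 0
  s[3] = (000000011111111)·(110001001011000) mod 2 = 0+0+0+0+0+0+0+0+1+0+1+1+0+0+0 mod 2 = 1
Syndrome = 1101
Column i of H is the binary representation of i, so the syndrome is the binary index of the flipped bit.
Read s = 1101 with s[0] as LSB: 1·2^0 + 1·2^1 + 0·2^2 + 1·2^3 = 11.
Error is at bit position 11.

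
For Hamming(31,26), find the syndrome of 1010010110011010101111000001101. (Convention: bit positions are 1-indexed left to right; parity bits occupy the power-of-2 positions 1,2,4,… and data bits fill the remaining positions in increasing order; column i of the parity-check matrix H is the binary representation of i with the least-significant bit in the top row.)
Syndrome s = H · r^T (mod 2), r = 1010010110011010101111000001101:
  s[0] = (1010101010101010101010101010101)·(1010010110011010101111000001101) mod 2 = 1+0+1+0+0+0+0+0+1+0+0+0+1+0+1+0+1+0+1+0+1+0+0+0+0+0+0+0+1+0+1 mod 2 = 0
  s[1] = (0110011001100110011001100110011)·(1010010110011010101111000001101) mod 2 = 0+0+1+0+0+1+0+0+0+0+0+0+0+0+1+0+0+0+1+0+0+1+0+0+0+0+0+0+0+0+1 mod 2 = 0
  s[2] = (0001111000011110000111100001111)·(1010010110011010101111000001101) mod 2 = 0+0+0+0+0+1+0+0+0+0+0+1+1+0+1+0+0+0+0+1+1+1+0+0+0+0+0+1+1+0+1 mod 2 = 0
  s[3] = (0000000111111110000000011111111)·(1010010110011010101111000001101) mod 2 = 0+0+0+0+0+0+0+1+1+0+0+1+1+0+1+0+0+0+0+0+0+0+0+0+0+0+0+1+1+0+1 mod 2 = 0
  s[4] = (0000000000000001111111111111111)·(1010010110011010101111000001101) mod 2 = 0+0+0+0+0+0+0+0+0+0+0+0+0+0+0+0+1+0+1+1+1+1+0+0+0+0+0+1+1+0+1 mod 2 = 0
Syndrome = 00000
s = 0: no error detected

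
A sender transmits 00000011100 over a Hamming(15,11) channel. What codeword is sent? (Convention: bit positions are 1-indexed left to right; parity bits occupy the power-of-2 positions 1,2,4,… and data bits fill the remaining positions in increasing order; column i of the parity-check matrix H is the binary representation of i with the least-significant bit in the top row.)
Codeword c = d · G (mod 2), d = 00000011100:
  c[0] = d·G[:,0] = (00000011100)·(11011010101) mod 2 = 0+0+0+0+0+0+1+0+1+0+0 mod 2 = 0
  c[1] = d·G[:,1] = (00000011100)·(10110110011) mod 2 = 0+0+0+0+0+0+1+0+0+0+0 mod 2 = 1
  c[2] = d·G[:,2] = (00000011100)·(10000000000) mod 2 = 0+0+0+0+0+0+0+0+0+0+0 mod 2 = 0
  c[3] = d·G[:,3] = (00000011100)·(01110001111) mod 2 = 0+0+0+0+0+0+0+1+1+0+0 mod 2 = 0
  c[4] = d·G[:,4] = (00000011100)·(01000000000) mod 2 = 0+0+0+0+0+0+0+0+0+0+0 mod 2 = 0
  c[5] = d·G[:,5] = (00000011100)·(00100000000) mod 2 = 0+0+0+0+0+0+0+0+0+0+0 mod 2 = 0
  c[6] = d·G[:,6] = (00000011100)·(00010000000) mod 2 = 0+0+0+0+0+0+0+0+0+0+0 mod 2 = 0
  c[7] = d·G[:,7] = (00000011100)·(00001111111) mod 2 = 0+0+0+0+0+0+1+1+1+0+0 mod 2 = 1
  c[8] = d·G[:,8] = (00000011100)·(00001000000) mod 2 = 0+0+0+0+0+0+0+0+0+0+0 mod 2 = 0
  c[9] = d·G[:,9] = (00000011100)·(00000100000) mod 2 = 0+0+0+0+0+0+0+0+0+0+0 mod 2 = 0
  c[10] = d·G[:,10] = (00000011100)·(00000010000) mod 2 = 0+0+0+0+0+0+1+0+0+0+0 mod 2 = 1
  c[11] = d·G[:,11] = (00000011100)·(00000001000) mod 2 = 0+0+0+0+0+0+0+1+0+0+0 mod 2 = 1
  c[12] = d·G[:,12] = (00000011100)·(00000000100) mod 2 = 0+0+0+0+0+0+0+0+1+0+0 mod 2 = 1
  c[13] = d·G[:,13] = (00000011100)·(00000000010) mod 2 = 0+0+0+0+0+0+0+0+0+0+0 mod 2 = 0
  c[14] = d·G[:,14] = (00000011100)·(00000000001) mod 2 = 0+0+0+0+0+0+0+0+0+0+0 mod 2 = 0
Codeword = 010000010011100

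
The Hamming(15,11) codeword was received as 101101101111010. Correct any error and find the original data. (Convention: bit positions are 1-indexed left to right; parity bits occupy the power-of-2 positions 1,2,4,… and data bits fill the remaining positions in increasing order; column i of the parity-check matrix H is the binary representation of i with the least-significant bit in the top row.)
Syndrome s = H · r^T (mod 2), r = 101101101111010:
  s[0] = (101010101010101)·(101101101111010) mod 2 = 1+0+1+0+0+0+1+0+1+0+1+0+0+0+0 mod 2 = 1
  s[1] = (011001100110011)·(101101101111010) mod 2 = 0+0+1+0+0+1+1+0+0+1+1+0+0+1+0 mod 2 = 0
  s[2] = (000111100001111)·(101101101111010) mod 2 = 0+0+0+1+0+1+1+0+0+0+0+1+0+1+0 mod 2 = 1
  s[3] = (000000011111111)·(101101101111010) mod 2 = 0+0+0+0+0+0+0+0+1+1+1+1+0+1+0 mod 2 = 1
Syndrome = 1011
Column 13 of H equals this syndrome → error at bit 13 (1-indexed).
Flip bit 13: 101101101111010 → 101101101111110
Extract data bits at positions {3,5,6,7,9,10,11,12,13,14,15}: 10111111110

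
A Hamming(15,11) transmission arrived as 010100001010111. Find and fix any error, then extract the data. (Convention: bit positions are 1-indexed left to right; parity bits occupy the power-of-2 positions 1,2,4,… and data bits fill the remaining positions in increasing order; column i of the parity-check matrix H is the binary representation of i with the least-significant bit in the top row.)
Syndrome s = H · r^T (mod 2), r = 010100001010111:
  s[0] = (101010101010101)·(010100001010111) mod 2 = 0+0+0+0+0+0+0+0+1+0+1+0+1+0+1 mod 2 = 0
  s[1] = (011001100110011)·(010100001010111) mod 2 = 0+1+0+0+0+0+0+0+0+0+1+0+0+1+1 mod 2 = 0
  s[2] = (000111100001111)·(010100001010111) mod 2 = 0+0+0+1+0+0+0+0+0+0+0+0+1+1+1 mod 2 = 0
  s[3] = (000000011111111)·(010100001010111) mod 2 = 0+0+0+0+0+0+0+0+1+0+1+0+1+1+1 mod 2 = 1
Syndrome = 0001
Column 8 of H equals this syndrome → error at bit 8 (1-indexed).
Flip bit 8: 010100001010111 → 010100011010111
Extract data bits at positions {3,5,6,7,9,10,11,12,13,14,15}: 00001010111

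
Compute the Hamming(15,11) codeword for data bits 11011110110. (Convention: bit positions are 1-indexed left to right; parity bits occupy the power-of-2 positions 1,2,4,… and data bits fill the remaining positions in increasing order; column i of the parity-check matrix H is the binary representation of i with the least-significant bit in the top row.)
Codeword c = d · G (mod 2), d = 11011110110:
  c[0] = d·G[:,0] = (11011110110)·(11011010101) mod 2 = 1+1+0+1+1+0+1+0+1+0+0 mod 2 = 0
  c[1] = d·G[:,1] = (11011110110)·(10110110011) mod 2 = 1+0+0+1+0+1+1+0+0+1+0 mod 2 = 1
  c[2] = d·G[:,2] = (11011110110)·(10000000000) mod 2 = 1+0+0+0+0+0+0+0+0+0+0 mod 2 = 1
  c[3] = d·G[:,3] = (11011110110)·(01110001111) mod 2 = 0+1+0+1+0+0+0+0+1+1+0 mod 2 = 0
  c[4] = d·G[:,4] = (11011110110)·(01000000000) mod 2 = 0+1+0+0+0+0+0+0+0+0+0 mod 2 = 1
  c[5] = d·G[:,5] = (11011110110)·(00100000000) mod 2 = 0+0+0+0+0+0+0+0+0+0+0 mod 2 = 0
  c[6] = d·G[:,6] = (11011110110)·(00010000000) mod 2 = 0+0+0+1+0+0+0+0+0+0+0 mod 2 = 1
  c[7] = d·G[:,7] = (11011110110)·(00001111111) mod 2 = 0+0+0+0+1+1+1+0+1+1+0 mod 2 = 1
  c[8] = d·G[:,8] = (11011110110)·(00001000000) mod 2 = 0+0+0+0+1+0+0+0+0+0+0 mod 2 = 1
  c[9] = d·G[:,9] = (11011110110)·(00000100000) mod 2 = 0+0+0+0+0+1+0+0+0+0+0 mod 2 = 1
  c[10] = d·G[:,10] = (11011110110)·(00000010000) mod 2 = 0+0+0+0+0+0+1+0+0+0+0 mod 2 = 1
  c[11] = d·G[:,11] = (11011110110)·(00000001000) mod 2 = 0+0+0+0+0+0+0+0+0+0+0 mod 2 = 0
  c[12] = d·G[:,12] = (11011110110)·(00000000100) mod 2 = 0+0+0+0+0+0+0+0+1+0+0 mod 2 = 1
  c[13] = d·G[:,13] = (11011110110)·(00000000010) mod 2 = 0+0+0+0+0+0+0+0+0+1+0 mod 2 = 1
  c[14] = d·G[:,14] = (11011110110)·(00000000001) mod 2 = 0+0+0+0+0+0+0+0+0+0+0 mod 2 = 0
Codeword = 011010111110110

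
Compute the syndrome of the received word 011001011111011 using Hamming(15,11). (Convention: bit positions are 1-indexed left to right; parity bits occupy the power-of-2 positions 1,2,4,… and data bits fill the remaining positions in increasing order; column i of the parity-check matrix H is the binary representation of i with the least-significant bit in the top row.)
Syndrome s = H · r^T (mod 2), r = 011001011111011:
  s[0] = (101010101010101)·(011001011111011) mod 2 = 0+0+1+0+0+0+0+0+1+0+1+0+0+0+1 mod 2 = 0
  s[1] = (011001100110011)·(011001011111011) mod 2 = 0+1+1+0+0+1+0+0+0+1+1+0+0+1+1 mod 2 = 1
  s[2] = (000111100001111)·(011001011111011) mod 2 = 0+0+0+0+0+1+0+0+0+0+0+1+0+1+1 mod 2 = 0
  s[3] = (000000011111111)·(011001011111011) mod 2 = 0+0+0+0+0+0+0+1+1+1+1+1+0+1+1 mod 2 = 1
Syndrome = 0101
Non-zero syndrome: error at position 10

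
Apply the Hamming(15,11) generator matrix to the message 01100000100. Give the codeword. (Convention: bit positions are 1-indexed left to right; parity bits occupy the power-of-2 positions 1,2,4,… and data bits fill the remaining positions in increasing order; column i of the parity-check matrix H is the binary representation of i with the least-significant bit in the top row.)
Codeword c = d · G (mod 2), d = 01100000100:
  c[0] = d·G[:,0] = (01100000100)·(11011010101) mod 2 = 0+1+0+0+0+0+0+0+1+0+0 mod 2 = 0
  c[1] = d·G[:,1] = (01100000100)·(10110110011) mod 2 = 0+0+1+0+0+0+0+0+0+0+0 mod 2 = 1
  c[2] = d·G[:,2] = (01100000100)·(10000000000) mod 2 = 0+0+0+0+0+0+0+0+0+0+0 mod 2 = 0
  c[3] = d·G[:,3] = (01100000100)·(01110001111) mod 2 = 0+1+1+0+0+0+0+0+1+0+0 mod 2 = 1
  c[4] = d·G[:,4] = (01100000100)·(01000000000) mod 2 = 0+1+0+0+0+0+0+0+0+0+0 mod 2 = 1
  c[5] = d·G[:,5] = (01100000100)·(00100000000) mod 2 = 0+0+1+0+0+0+0+0+0+0+0 mod 2 = 1
  c[6] = d·G[:,6] = (01100000100)·(00010000000) mod 2 = 0+0+0+0+0+0+0+0+0+0+0 mod 2 = 0
  c[7] = d·G[:,7] = (01100000100)·(00001111111) mod 2 = 0+0+0+0+0+0+0+0+1+0+0 mod 2 = 1
  c[8] = d·G[:,8] = (01100000100)·(00001000000) mod 2 = 0+0+0+0+0+0+0+0+0+0+0 mod 2 = 0
  c[9] = d·G[:,9] = (01100000100)·(00000100000) mod 2 = 0+0+0+0+0+0+0+0+0+0+0 mod 2 = 0
  c[10] = d·G[:,10] = (01100000100)·(00000010000) mod 2 = 0+0+0+0+0+0+0+0+0+0+0 mod 2 = 0
  c[11] = d·G[:,11] = (01100000100)·(00000001000) mod 2 = 0+0+0+0+0+0+0+0+0+0+0 mod 2 = 0
  c[12] = d·G[:,12] = (01100000100)·(00000000100) mod 2 = 0+0+0+0+0+0+0+0+1+0+0 mod 2 = 1
  c[13] = d·G[:,13] = (01100000100)·(00000000010) mod 2 = 0+0+0+0+0+0+0+0+0+0+0 mod 2 = 0
  c[14] = d·G[:,14] = (01100000100)·(00000000001) mod 2 = 0+0+0+0+0+0+0+0+0+0+0 mod 2 = 0
Codeword = 010111010000100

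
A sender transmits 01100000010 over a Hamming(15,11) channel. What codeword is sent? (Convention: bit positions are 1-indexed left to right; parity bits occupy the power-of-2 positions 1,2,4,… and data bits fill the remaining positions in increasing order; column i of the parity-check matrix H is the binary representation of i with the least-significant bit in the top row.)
Codeword c = d · G (mod 2), d = 01100000010:
  c[0] = d·G[:,0] = (01100000010)·(11011010101) mod 2 = 0+1+0+0+0+0+0+0+0+0+0 mod 2 = 1
  c[1] = d·G[:,1] = (01100000010)·(10110110011) mod 2 = 0+0+1+0+0+0+0+0+0+1+0 mod 2 = 0
  c[2] = d·G[:,2] = (01100000010)·(10000000000) mod 2 = 0+0+0+0+0+0+0+0+0+0+0 mod 2 = 0
  c[3] = d·G[:,3] = (01100000010)·(01110001111) mod 2 = 0+1+1+0+0+0+0+0+0+1+0 mod 2 = 1
  c[4] = d·G[:,4] = (01100000010)·(01000000000) mod 2 = 0+1+0+0+0+0+0+0+0+0+0 mod 2 = 1
  c[5] = d·G[:,5] = (01100000010)·(00100000000) mod 2 = 0+0+1+0+0+0+0+0+0+0+0 mod 2 = 1
  c[6] = d·G[:,6] = (01100000010)·(00010000000) mod 2 = 0+0+0+0+0+0+0+0+0+0+0 mod 2 = 0
  c[7] = d·G[:,7] = (01100000010)·(00001111111) mod 2 = 0+0+0+0+0+0+0+0+0+1+0 mod 2 = 1
  c[8] = d·G[:,8] = (01100000010)·(00001000000) mod 2 = 0+0+0+0+0+0+0+0+0+0+0 mod 2 = 0
  c[9] = d·G[:,9] = (01100000010)·(00000100000) mod 2 = 0+0+0+0+0+0+0+0+0+0+0 mod 2 = 0
  c[10] = d·G[:,10] = (01100000010)·(00000010000) mod 2 = 0+0+0+0+0+0+0+0+0+0+0 mod 2 = 0
  c[11] = d·G[:,11] = (01100000010)·(00000001000) mod 2 = 0+0+0+0+0+0+0+0+0+0+0 mod 2 = 0
  c[12] = d·G[:,12] = (01100000010)·(00000000100) mod 2 = 0+0+0+0+0+0+0+0+0+0+0 mod 2 = 0
  c[13] = d·G[:,13] = (01100000010)·(00000000010) mod 2 = 0+0+0+0+0+0+0+0+0+1+0 mod 2 = 1
  c[14] = d·G[:,14] = (01100000010)·(00000000001) mod 2 = 0+0+0+0+0+0+0+0+0+0+0 mod 2 = 0
Codeword = 100111010000010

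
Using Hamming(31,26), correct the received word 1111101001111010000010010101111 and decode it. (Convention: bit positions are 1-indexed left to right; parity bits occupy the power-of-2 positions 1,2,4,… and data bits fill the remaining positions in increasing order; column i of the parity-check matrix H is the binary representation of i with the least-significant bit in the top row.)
Syndrome s = H · r^T (mod 2), r = 1111101001111010000010010101111:
  s[0] = (1010101010101010101010101010101)·(1111101001111010000010010101111) mod 2 = 1+0+1+0+1+0+1+0+0+0+1+0+1+0+1+0+0+0+0+0+1+0+0+0+0+0+0+0+1+0+1 mod 2 = 0
  s[1] = (0110011001100110011001100110011)·(1111101001111010000010010101111) mod 2 = 0+1+1+0+0+0+1+0+0+1+1+0+0+0+1+0+0+0+0+0+0+0+0+0+0+1+0+0+0+1+1 mod 2 = 1
  s[2] = (0001111000011110000111100001111)·(1111101001111010000010010101111) mod 2 = 0+0+0+1+1+0+1+0+0+0+0+1+1+0+1+0+0+0+0+0+1+0+0+0+0+0+0+1+1+1+1 mod 2 = 1
  s[3] = (0000000111111110000000011111111)·(1111101001111010000010010101111) mod 2 = 0+0+0+0+0+0+0+0+0+1+1+1+1+0+1+0+0+0+0+0+0+0+0+1+0+1+0+1+1+1+1 mod 2 = 1
  s[4] = (0000000000000001111111111111111)·(1111101001111010000010010101111) mod 2 = 0+0+0+0+0+0+0+0+0+0+0+0+0+0+0+0+0+0+0+0+1+0+0+1+0+1+0+1+1+1+1 mod 2 = 1
Syndrome = 01111
Column 30 of H equals this syndrome → error at bit 30 (1-indexed).
Flip bit 30: 1111101001111010000010010101111 → 1111101001111010000010010101101
Extract data bits at positions {3,5,6,7,9,10,11,12,13,14,15,17,18,19,20,21,22,23,24,25,26,27,28,29,30,31}: 11010111101000010010101101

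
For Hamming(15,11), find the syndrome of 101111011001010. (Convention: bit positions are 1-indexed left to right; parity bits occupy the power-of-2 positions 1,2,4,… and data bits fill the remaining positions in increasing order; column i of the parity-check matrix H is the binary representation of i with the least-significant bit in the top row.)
Syndrome s = H · r^T (mod 2), r = 101111011001010:
  s[0] = (101010101010101)·(101111011001010) mod 2 = 1+0+1+0+1+0+0+0+1+0+0+0+0+0+0 mod 2 = 0
  s[1] = (011001100110011)·(101111011001010) mod 2 = 0+0+1+0+0+1+0+0+0+0+0+0+0+1+0 mod 2 = 1
  s[2] = (000111100001111)·(101111011001010) mod 2 = 0+0+0+1+1+1+0+0+0+0+0+1+0+1+0 mod 2 = 1
  s[3] = (000000011111111)·(101111011001010) mod 2 = 0+0+0+0+0+0+0+1+1+0+0+1+0+1+0 mod 2 = 0
Syndrome = 0110
Non-zero syndrome: error at position 6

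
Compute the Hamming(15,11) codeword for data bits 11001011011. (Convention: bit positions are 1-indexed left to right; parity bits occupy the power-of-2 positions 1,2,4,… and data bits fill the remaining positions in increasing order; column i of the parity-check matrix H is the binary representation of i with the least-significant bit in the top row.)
Codeword c = d · G (mod 2), d = 11001011011:
  c[0] = d·G[:,0] = (11001011011)·(11011010101) mod 2 = 1+1+0+0+1+0+1+0+0+0+1 mod 2 = 1
  c[1] = d·G[:,1] = (11001011011)·(10110110011) mod 2 = 1+0+0+0+0+0+1+0+0+1+1 mod 2 = 0
  c[2] = d·G[:,2] = (11001011011)·(10000000000) mod 2 = 1+0+0+0+0+0+0+0+0+0+0 mod 2 = 1
  c[3] = d·G[:,3] = (11001011011)·(01110001111) mod 2 = 0+1+0+0+0+0+0+1+0+1+1 mod 2 = 0
  c[4] = d·G[:,4] = (11001011011)·(01000000000) mod 2 = 0+1+0+0+0+0+0+0+0+0+0 mod 2 = 1
  c[5] = d·G[:,5] = (11001011011)·(00100000000) mod 2 = 0+0+0+0+0+0+0+0+0+0+0 mod 2 = 0
  c[6] = d·G[:,6] = (11001011011)·(00010000000) mod 2 = 0+0+0+0+0+0+0+0+0+0+0 mod 2 = 0
  c[7] = d·G[:,7] = (11001011011)·(00001111111) mod 2 = 0+0+0+0+1+0+1+1+0+1+1 mod 2 = 1
  c[8] = d·G[:,8] = (11001011011)·(00001000000) mod 2 = 0+0+0+0+1+0+0+0+0+0+0 mod 2 = 1
  c[9] = d·G[:,9] = (11001011011)·(00000100000) mod 2 = 0+0+0+0+0+0+0+0+0+0+0 mod 2 = 0
  c[10] = d·G[:,10] = (11001011011)·(00000010000) mod 2 = 0+0+0+0+0+0+1+0+0+0+0 mod 2 = 1
  c[11] = d·G[:,11] = (11001011011)·(00000001000) mod 2 = 0+0+0+0+0+0+0+1+0+0+0 mod 2 = 1
  c[12] = d·G[:,12] = (11001011011)·(00000000100) mod 2 = 0+0+0+0+0+0+0+0+0+0+0 mod 2 = 0
  c[13] = d·G[:,13] = (11001011011)·(00000000010) mod 2 = 0+0+0+0+0+0+0+0+0+1+0 mod 2 = 1
  c[14] = d·G[:,14] = (11001011011)·(00000000001) mod 2 = 0+0+0+0+0+0+0+0+0+0+1 mod 2 = 1
Codeword = 101010011011011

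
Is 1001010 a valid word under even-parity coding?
Sum of all bits: 1+0+0+1+0+1+0 = 3; 3 mod 2 = 1. Result is 1 → parity error detected.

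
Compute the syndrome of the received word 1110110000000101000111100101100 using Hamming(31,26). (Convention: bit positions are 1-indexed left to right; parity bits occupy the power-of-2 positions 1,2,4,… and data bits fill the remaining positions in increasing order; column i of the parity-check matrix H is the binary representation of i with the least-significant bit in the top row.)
Syndrome s = H · r^T (mod 2), r = 1110110000000101000111100101100:
  s[0] = (1010101010101010101010101010101)·(1110110000000101000111100101100) mod 2 = 1+0+1+0+1+0+0+0+0+0+0+0+0+0+0+0+0+0+0+0+1+0+1+0+0+0+0+0+1+0+0 mod 2 = 0
  s[1] = (0110011001100110011001100110011)·(1110110000000101000111100101100) mod 2 = 0+1+1+0+0+1+0+0+0+0+0+0+0+1+0+0+0+0+0+0+0+1+1+0+0+1+0+0+0+0+0 mod 2 = 1
  s[2] = (0001111000011110000111100001111)·(1110110000000101000111100101100) mod 2 = 0+0+0+0+1+1+0+0+0+0+0+0+0+1+0+0+0+0+0+1+1+1+1+0+0+0+0+1+1+0+0 mod 2 = 1
  s[3] = (0000000111111110000000011111111)·(1110110000000101000111100101100) mod 2 = 0+0+0+0+0+0+0+0+0+0+0+0+0+1+0+0+0+0+0+0+0+0+0+0+0+1+0+1+1+0+0 mod 2 = 0
  s[4] = (0000000000000001111111111111111)·(1110110000000101000111100101100) mod 2 = 0+0+0+0+0+0+0+0+0+0+0+0+0+0+0+1+0+0+0+1+1+1+1+0+0+1+0+1+1+0+0 mod 2 = 0
Syndrome = 01100
Non-zero syndrome: error at position 6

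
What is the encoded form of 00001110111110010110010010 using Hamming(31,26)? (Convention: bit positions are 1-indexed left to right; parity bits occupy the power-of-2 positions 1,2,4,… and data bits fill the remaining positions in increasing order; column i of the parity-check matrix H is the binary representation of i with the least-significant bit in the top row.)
Codeword c = d · G (mod 2), d = 00001110111110010110010010:
  c[0] = d·G[:,0] = (00001110111110010110010010)·(11011010101101010101010101) mod 2 = 0+0+0+0+1+0+1+0+1+0+1+1+0+0+0+1+0+1+0+0+0+1+0+0+0+0 mod 2 = 0
  c[1] = d·G[:,1] = (00001110111110010110010010)·(10110110011011001100110011) mod 2 = 0+0+0+0+0+1+1+0+0+1+1+0+1+0+0+0+0+1+0+0+0+1+0+0+1+0 mod 2 = 0
  c[2] = d·G[:,2] = (00001110111110010110010010)·(10000000000000000000000000) mod 2 = 0+0+0+0+0+0+0+0+0+0+0+0+0+0+0+0+0+0+0+0+0+0+0+0+0+0 mod 2 = 0
  c[3] = d·G[:,3] = (00001110111110010110010010)·(01110001111000111100001111) mod 2 = 0+0+0+0+0+0+0+0+1+1+1+0+0+0+0+1+0+1+0+0+0+0+0+0+1+0 mod 2 = 0
  c[4] = d·G[:,4] = (00001110111110010110010010)·(01000000000000000000000000) mod 2 = 0+0+0+0+0+0+0+0+0+0+0+0+0+0+0+0+0+0+0+0+0+0+0+0+0+0 mod 2 = 0
  c[5] = d·G[:,5] = (00001110111110010110010010)·(00100000000000000000000000) mod 2 = 0+0+0+0+0+0+0+0+0+0+0+0+0+0+0+0+0+0+0+0+0+0+0+0+0+0 mod 2 = 0
  c[6] = d·G[:,6] = (00001110111110010110010010)·(00010000000000000000000000) mod 2 = 0+0+0+0+0+0+0+0+0+0+0+0+0+0+0+0+0+0+0+0+0+0+0+0+0+0 mod 2 = 0
  c[7] = d·G[:,7] = (00001110111110010110010010)·(00001111111000000011111111) mod 2 = 0+0+0+0+1+1+1+0+1+1+1+0+0+0+0+0+0+0+1+0+0+1+0+0+1+0 mod 2 = 1
  c[8] = d·G[:,8] = (00001110111110010110010010)·(00001000000000000000000000) mod 2 = 0+0+0+0+1+0+0+0+0+0+0+0+0+0+0+0+0+0+0+0+0+0+0+0+0+0 mod 2 = 1
  c[9] = d·G[:,9] = (00001110111110010110010010)·(00000100000000000000000000) mod 2 = 0+0+0+0+0+1+0+0+0+0+0+0+0+0+0+0+0+0+0+0+0+0+0+0+0+0 mod 2 = 1
  c[10] = d·G[:,10] = (00001110111110010110010010)·(00000010000000000000000000) mod 2 = 0+0+0+0+0+0+1+0+0+0+0+0+0+0+0+0+0+0+0+0+0+0+0+0+0+0 mod 2 = 1
  c[11] = d·G[:,11] = (00001110111110010110010010)·(00000001000000000000000000) mod 2 = 0+0+0+0+0+0+0+0+0+0+0+0+0+0+0+0+0+0+0+0+0+0+0+0+0+0 mod 2 = 0
  c[12] = d·G[:,12] = (00001110111110010110010010)·(00000000100000000000000000) mod 2 = 0+0+0+0+0+0+0+0+1+0+0+0+0+0+0+0+0+0+0+0+0+0+0+0+0+0 mod 2 = 1
  c[13] = d·G[:,13] = (00001110111110010110010010)·(00000000010000000000000000) mod 2 = 0+0+0+0+0+0+0+0+0+1+0+0+0+0+0+0+0+0+0+0+0+0+0+0+0+0 mod 2 = 1
  c[14] = d·G[:,14] = (00001110111110010110010010)·(00000000001000000000000000) mod 2 = 0+0+0+0+0+0+0+0+0+0+1+0+0+0+0+0+0+0+0+0+0+0+0+0+0+0 mod 2 = 1
  c[15] = d·G[:,15] = (00001110111110010110010010)·(00000000000111111111111111) mod 2 = 0+0+0+0+0+0+0+0+0+0+0+1+1+0+0+1+0+1+1+0+0+1+0+0+1+0 mod 2 = 1
  c[16] = d·G[:,16] = (00001110111110010110010010)·(00000000000100000000000000) mod 2 = 0+0+0+0+0+0+0+0+0+0+0+1+0+0+0+0+0+0+0+0+0+0+0+0+0+0 mod 2 = 1
  c[17] = d·G[:,17] = (00001110111110010110010010)·(00000000000010000000000000) mod 2 = 0+0+0+0+0+0+0+0+0+0+0+0+1+0+0+0+0+0+0+0+0+0+0+0+0+0 mod 2 = 1
  c[18] = d·G[:,18] = (00001110111110010110010010)·(00000000000001000000000000) mod 2 = 0+0+0+0+0+0+0+0+0+0+0+0+0+0+0+0+0+0+0+0+0+0+0+0+0+0 mod 2 = 0
  c[19] = d·G[:,19] = (00001110111110010110010010)·(00000000000000100000000000) mod 2 = 0+0+0+0+0+0+0+0+0+0+0+0+0+0+0+0+0+0+0+0+0+0+0+0+0+0 mod 2 = 0
  c[20] = d·G[:,20] = (00001110111110010110010010)·(00000000000000010000000000) mod 2 = 0+0+0+0+0+0+0+0+0+0+0+0+0+0+0+1+0+0+0+0+0+0+0+0+0+0 mod 2 = 1
  c[21] = d·G[:,21] = (00001110111110010110010010)·(00000000000000001000000000) mod 2 = 0+0+0+0+0+0+0+0+0+0+0+0+0+0+0+0+0+0+0+0+0+0+0+0+0+0 mod 2 = 0
  c[22] = d·G[:,22] = (00001110111110010110010010)·(00000000000000000100000000) mod 2 = 0+0+0+0+0+0+0+0+0+0+0+0+0+0+0+0+0+1+0+0+0+0+0+0+0+0 mod 2 = 1
  c[23] = d·G[:,23] = (00001110111110010110010010)·(00000000000000000010000000) mod 2 = 0+0+0+0+0+0+0+0+0+0+0+0+0+0+0+0+0+0+1+0+0+0+0+0+0+0 mod 2 = 1
  c[24] = d·G[:,24] = (00001110111110010110010010)·(00000000000000000001000000) mod 2 = 0+0+0+0+0+0+0+0+0+0+0+0+0+0+0+0+0+0+0+0+0+0+0+0+0+0 mod 2 = 0
  c[25] = d·G[:,25] = (00001110111110010110010010)·(00000000000000000000100000) mod 2 = 0+0+0+0+0+0+0+0+0+0+0+0+0+0+0+0+0+0+0+0+0+0+0+0+0+0 mod 2 = 0
  c[26] = d·G[:,26] = (00001110111110010110010010)·(00000000000000000000010000) mod 2 = 0+0+0+0+0+0+0+0+0+0+0+0+0+0+0+0+0+0+0+0+0+1+0+0+0+0 mod 2 = 1
  c[27] = d·G[:,27] = (00001110111110010110010010)·(00000000000000000000001000) mod 2 = 0+0+0+0+0+0+0+0+0+0+0+0+0+0+0+0+0+0+0+0+0+0+0+0+0+0 mod 2 = 0
  c[28] = d·G[:,28] = (00001110111110010110010010)·(00000000000000000000000100) mod 2 = 0+0+0+0+0+0+0+0+0+0+0+0+0+0+0+0+0+0+0+0+0+0+0+0+0+0 mod 2 = 0
  c[29] = d·G[:,29] = (00001110111110010110010010)·(00000000000000000000000010) mod 2 = 0+0+0+0+0+0+0+0+0+0+0+0+0+0+0+0+0+0+0+0+0+0+0+0+1+0 mod 2 = 1
  c[30] = d·G[:,30] = (00001110111110010110010010)·(00000000000000000000000001) mod 2 = 0+0+0+0+0+0+0+0+0+0+0+0+0+0+0+0+0+0+0+0+0+0+0+0+0+0 mod 2 = 0
Codeword = 0000000111101111110010110010010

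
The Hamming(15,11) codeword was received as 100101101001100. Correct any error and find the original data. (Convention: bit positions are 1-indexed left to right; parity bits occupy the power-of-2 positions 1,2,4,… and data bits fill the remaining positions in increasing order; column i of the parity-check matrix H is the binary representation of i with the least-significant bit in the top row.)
Syndrome s = H · r^T (mod 2), r = 100101101001100:
  s[0] = (101010101010101)·(100101101001100) mod 2 = 1+0+0+0+0+0+1+0+1+0+0+0+1+0+0 mod 2 = 0
  s[1] = (011001100110011)·(100101101001100) mod 2 = 0+0+0+0+0+1+1+0+0+0+0+0+0+0+0 mod 2 = 0
  s[2] = (000111100001111)·(100101101001100) mod 2 = 0+0+0+1+0+1+1+0+0+0+0+1+1+0+0 mod 2 = 1
  s[3] = (000000011111111)·(100101101001100) mod 2 = 0+0+0+0+0+0+0+0+1+0+0+1+1+0+0 mod 2 = 1
Syndrome = 0011
Column 12 of H equals this syndrome → error at bit 12 (1-indexed).
Flip bit 12: 100101101001100 → 100101101000100
Extract data bits at positions {3,5,6,7,9,10,11,12,13,14,15}: 00111000100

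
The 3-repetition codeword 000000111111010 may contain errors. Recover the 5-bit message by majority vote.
Split into 3-bit blocks and majority-vote each:
  block 1 = 000: 0 ones, 3 zeros → 0
  block 2 = 000: 0 ones, 3 zeros → 0
  block 3 = 111: 3 ones, 0 zeros → 1
  block 4 = 111: 3 ones, 0 zeros → 1
  block 5 = 010: 1 ones, 2 zeros → 0
Decoded = 00110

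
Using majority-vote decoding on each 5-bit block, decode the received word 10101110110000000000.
Split into 5-bit blocks and majority-vote each:
  block 1 = 10101: 3 ones, 2 zeros → 1
  block 2 = 11011: 4 ones, 1 zeros → 1
  block 3 = 00000: 0 ones, 5 zeros → 0
  block 4 = 00000: 0 ones, 5 zeros → 0
Decoded = 1100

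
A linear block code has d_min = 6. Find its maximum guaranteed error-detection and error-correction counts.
(a) Detection requires d_min ≥ e+1, so e ≤ d_min − 1 = 5.
(b) Correction requires d_min ≥ 2t+1, so t ≤ ⌊(d_min − 1)/2⌋ = ⌊5/2⌋ = 2.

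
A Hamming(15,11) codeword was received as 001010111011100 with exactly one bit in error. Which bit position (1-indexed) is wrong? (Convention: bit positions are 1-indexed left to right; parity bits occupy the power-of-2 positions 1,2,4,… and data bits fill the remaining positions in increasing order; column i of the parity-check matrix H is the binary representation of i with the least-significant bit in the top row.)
Syndrome s = H · r^T (mod 2), r = 001010111011100:
  s[0] = (101010101010101)·(001010111011100) mod 2 = 0+0+1+0+1+0+1+0+1+0+1+0+1+0+0 mod 2 = 0
  s[1] = (011001100110011)·(001010111011100) mod 2 = 0+0+1+0+0+0+1+0+0+0+1+0+0+0+0 mod 2 = 1
  s[2] = (000111100001111)·(001010111011100) mod 2 = 0+0+0+0+1+0+1+0+0+0+0+1+1+0+0 mod 2 = 0
  s[3] = (000000011111111)·(001010111011100) mod 2 = 0+0+0+0+0+0+0+1+1+0+1+1+1+0+0 mod 2 = 1
Syndrome = 0101
Column i of H is the binary representation of i, so the syndrome is the binary index of the flipped bit.
Read s = 0101 with s[0] as LSB: 0·2^0 + 1·2^1 + 0·2^2 + 1·2^3 = 10.
Error is at bit position 10.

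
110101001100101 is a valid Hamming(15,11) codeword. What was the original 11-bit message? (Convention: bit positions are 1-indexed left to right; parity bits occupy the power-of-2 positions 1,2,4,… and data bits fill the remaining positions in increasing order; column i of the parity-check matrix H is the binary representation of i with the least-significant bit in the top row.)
Parity bits occupy power-of-2 positions; data bits are at positions {3,5,6,7,9,10,11,12,13,14,15} (1-indexed).
Extract: c[3]=0 c[5]=0 c[6]=1 c[7]=0 c[9]=1 c[10]=1 c[11]=0 c[12]=0 c[13]=1 c[14]=0 c[15]=1
Data = 00101100101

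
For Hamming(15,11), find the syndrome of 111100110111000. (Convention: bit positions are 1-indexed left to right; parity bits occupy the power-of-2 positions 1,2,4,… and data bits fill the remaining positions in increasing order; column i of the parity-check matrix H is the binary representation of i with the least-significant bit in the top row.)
Syndrome s = H · r^T (mod 2), r = 111100110111000:
  s[0] = (101010101010101)·(111100110111000) mod 2 = 1+0+1+0+0+0+1+0+0+0+1+0+0+0+0 mod 2 = 0
  s[1] = (011001100110011)·(111100110111000) mod 2 = 0+1+1+0+0+0+1+0+0+1+1+0+0+0+0 mod 2 = 1
  s[2] = (000111100001111)·(111100110111000) mod 2 = 0+0+0+1+0+0+1+0+0+0+0+1+0+0+0 mod 2 = 1
  s[3] = (000000011111111)·(111100110111000) mod 2 = 0+0+0+0+0+0+0+1+0+1+1+1+0+0+0 mod 2 = 0
Syndrome = 0110
Non-zero syndrome: error at position 6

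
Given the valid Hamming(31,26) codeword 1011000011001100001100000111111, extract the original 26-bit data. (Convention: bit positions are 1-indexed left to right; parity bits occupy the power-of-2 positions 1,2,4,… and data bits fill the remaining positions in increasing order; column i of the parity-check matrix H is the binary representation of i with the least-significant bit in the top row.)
Parity bits occupy power-of-2 positions; data bits are at positions {3,5,6,7,9,10,11,12,13,14,15,17,18,19,20,21,22,23,24,25,26,27,28,29,30,31} (1-indexed).
Extract: c[3]=1 c[5]=0 c[6]=0 c[7]=0 c[9]=1 c[10]=1 c[11]=0 c[12]=0 c[13]=1 c[14]=1 c[15]=0 c[17]=0 c[18]=0 c[19]=1 c[20]=1 c[21]=0 c[22]=0 c[23]=0 c[24]=0 c[25]=0 c[26]=1 c[27]=1 c[28]=1 c[29]=1 c[30]=1 c[31]=1
Data = 10001100110001100000111111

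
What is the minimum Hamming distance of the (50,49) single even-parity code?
d_min = 2 (flipping one data bit also flips the parity bit, so the two closest codewords differ in exactly 2 positions).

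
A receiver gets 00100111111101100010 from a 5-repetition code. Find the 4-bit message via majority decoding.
Split into 5-bit blocks and majority-vote each:
  block 1 = 00100: 1 ones, 4 zeros → 0
  block 2 = 11111: 5 ones, 0 zeros → 1
  block 3 = 11011: 4 ones, 1 zeros → 1
  block 4 = 00010: 1 ones, 4 zeros → 0
Decoded = 0110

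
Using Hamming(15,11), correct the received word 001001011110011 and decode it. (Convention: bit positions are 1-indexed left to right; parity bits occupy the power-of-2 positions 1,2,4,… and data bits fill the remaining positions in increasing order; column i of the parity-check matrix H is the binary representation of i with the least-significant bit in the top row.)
Syndrome s = H · r^T (mod 2), r = 001001011110011:
  s[0] = (101010101010101)·(001001011110011) mod 2 = 0+0+1+0+0+0+0+0+1+0+1+0+0+0+1 mod 2 = 0
  s[1] = (011001100110011)·(001001011110011) mod 2 = 0+0+1+0+0+1+0+0+0+1+1+0+0+1+1 mod 2 = 0
  s[2] = (000111100001111)·(001001011110011) mod 2 = 0+0+0+0+0+1+0+0+0+0+0+0+0+1+1 mod 2 = 1
  s[3] = (000000011111111)·(001001011110011) mod 2 = 0+0+0+0+0+0+0+1+1+1+1+0+0+1+1 mod 2 = 0
Syndrome = 0010
Column 4 of H equals this syndrome → error at bit 4 (1-indexed).
Flip bit 4: 001001011110011 → 001101011110011
Extract data bits at positions {3,5,6,7,9,10,11,12,13,14,15}: 10101110011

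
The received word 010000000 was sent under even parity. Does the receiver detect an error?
Sum of received bits: 0+1+0+0+0+0+0+0+0 = 1; 1 mod 2 = 1. Result is 1 ≠ 0 → error detected.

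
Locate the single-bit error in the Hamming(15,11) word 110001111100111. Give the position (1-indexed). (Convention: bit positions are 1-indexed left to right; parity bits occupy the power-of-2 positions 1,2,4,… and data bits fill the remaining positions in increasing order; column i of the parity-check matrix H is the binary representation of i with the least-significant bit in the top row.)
Syndrome s = H · r^T (mod 2), r = 110001111100111:
  s[0] = (101010101010101)·(110001111100111) mod 2 = 1+0+0+0+0+0+1+0+1+0+0+0+1+0+1 mod 2 = 1
  s[1] = (011001100110011)·(110001111100111) mod 2 = 0+1+0+0+0+1+1+0+0+1+0+0+0+1+1 mod 2 = 0
  s[2] = (000111100001111)·(110001111100111) mod 2 = 0+0+0+0+0+1+1+0+0+0+0+0+1+1+1 mod 2 = 1
  s[3] = (000000011111111)·(110001111100111) mod 2 = 0+0+0+0+0+0+0+1+1+1+0+0+1+1+1 mod 2 = 0
Syndrome = 1010
Column i of H is the binary representation of i, so the syndrome is the binary index of the flipped bit.
Read s = 1010 with s[0] as LSB: 1·2^0 + 0·2^1 + 1·2^2 + 0·2^3 = 5.
Error is at bit position 5.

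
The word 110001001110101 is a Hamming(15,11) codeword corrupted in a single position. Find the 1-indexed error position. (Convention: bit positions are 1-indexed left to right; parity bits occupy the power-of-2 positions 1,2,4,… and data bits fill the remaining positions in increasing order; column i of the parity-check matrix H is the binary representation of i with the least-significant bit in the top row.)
Syndrome s = H · r^T (mod 2), r = 110001001110101:
  s[0] = (101010101010101)·(110001001110101) mod 2 = 1+0+0+0+0+0+0+0+1+0+1+0+1+0+1 mod 2 = 1
  s[1] = (011001100110011)·(110001001110101) mod 2 = 0+1+0+0+0+1+0+0+0+1+1+0+0+0+1 mod 2 = 1
  s[2] = (000111100001111)·(110001001110101) mod 2 = 0+0+0+0+0+1+0+0+0+0+0+0+1+0+1 mod 2 = 1
  s[3] = (000000011111111)·(110001001110101) mod 2 = 0+0+0+0+0+0+0+0+1+1+1+0+1+0+1 mod 2 = 1
Syndrome = 1111
Column i of H is the binary representation of i, so the syndrome is the binary index of the flipped bit.
Read s = 1111 with s[0] as LSB: 1·2^0 + 1·2^1 + 1·2^2 + 1·2^3 = 15.
Error is at bit position 15.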